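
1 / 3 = 0.33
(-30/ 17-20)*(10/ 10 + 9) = -217.65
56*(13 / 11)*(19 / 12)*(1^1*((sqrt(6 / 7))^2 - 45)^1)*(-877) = 44623514 / 11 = 4056683.09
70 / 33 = 2.12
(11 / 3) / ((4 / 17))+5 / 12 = 16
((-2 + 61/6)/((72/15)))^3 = 14706125/2985984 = 4.93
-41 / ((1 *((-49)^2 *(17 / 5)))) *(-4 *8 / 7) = 6560 / 285719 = 0.02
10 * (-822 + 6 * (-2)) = -8340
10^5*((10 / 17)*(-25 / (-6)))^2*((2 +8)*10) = 156250000000 / 2601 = 60073048.83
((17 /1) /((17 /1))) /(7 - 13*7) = -1 /84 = -0.01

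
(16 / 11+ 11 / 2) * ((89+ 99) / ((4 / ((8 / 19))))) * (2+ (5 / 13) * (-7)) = -258876 / 2717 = -95.28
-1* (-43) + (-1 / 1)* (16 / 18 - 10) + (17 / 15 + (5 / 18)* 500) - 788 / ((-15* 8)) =1987 / 10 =198.70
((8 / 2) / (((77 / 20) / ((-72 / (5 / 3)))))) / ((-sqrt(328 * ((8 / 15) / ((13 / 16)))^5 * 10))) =1026675 * sqrt(3198) / 25862144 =2.24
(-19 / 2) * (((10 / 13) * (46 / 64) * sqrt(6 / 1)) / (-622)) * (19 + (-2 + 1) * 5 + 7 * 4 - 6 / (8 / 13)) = 281865 * sqrt(6) / 1035008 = 0.67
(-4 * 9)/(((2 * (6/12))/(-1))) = 36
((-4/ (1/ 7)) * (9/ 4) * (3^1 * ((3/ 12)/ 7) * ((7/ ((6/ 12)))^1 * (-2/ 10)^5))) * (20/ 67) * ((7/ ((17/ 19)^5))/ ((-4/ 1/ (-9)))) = 0.25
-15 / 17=-0.88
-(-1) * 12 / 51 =4 / 17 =0.24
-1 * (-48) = 48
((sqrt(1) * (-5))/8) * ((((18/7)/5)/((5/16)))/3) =-12/35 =-0.34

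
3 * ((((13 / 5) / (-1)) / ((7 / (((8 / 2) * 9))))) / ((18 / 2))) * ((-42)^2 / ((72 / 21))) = -11466 / 5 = -2293.20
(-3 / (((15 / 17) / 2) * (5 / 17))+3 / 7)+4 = -3271 / 175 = -18.69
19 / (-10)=-19 / 10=-1.90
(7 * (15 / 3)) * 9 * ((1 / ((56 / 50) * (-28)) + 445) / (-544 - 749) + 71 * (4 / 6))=714502695 / 48272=14801.60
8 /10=4 /5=0.80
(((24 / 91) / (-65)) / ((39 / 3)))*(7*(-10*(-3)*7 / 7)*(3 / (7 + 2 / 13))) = -144 / 5239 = -0.03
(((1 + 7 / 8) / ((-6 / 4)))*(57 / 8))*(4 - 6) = 285 / 16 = 17.81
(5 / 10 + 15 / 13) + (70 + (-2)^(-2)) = 3739 / 52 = 71.90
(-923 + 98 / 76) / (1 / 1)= -35025 / 38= -921.71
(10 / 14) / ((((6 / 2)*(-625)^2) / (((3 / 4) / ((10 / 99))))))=99 / 21875000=0.00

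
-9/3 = -3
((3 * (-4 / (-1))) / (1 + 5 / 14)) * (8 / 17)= 1344 / 323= 4.16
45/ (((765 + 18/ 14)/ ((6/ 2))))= 105/ 596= 0.18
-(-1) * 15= 15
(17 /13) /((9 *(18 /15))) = 85 /702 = 0.12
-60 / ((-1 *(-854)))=-30 / 427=-0.07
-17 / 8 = -2.12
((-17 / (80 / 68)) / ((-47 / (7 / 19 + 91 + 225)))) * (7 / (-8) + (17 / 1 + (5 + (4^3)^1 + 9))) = 1308095787 / 142880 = 9155.21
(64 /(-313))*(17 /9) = -1088 /2817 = -0.39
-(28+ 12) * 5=-200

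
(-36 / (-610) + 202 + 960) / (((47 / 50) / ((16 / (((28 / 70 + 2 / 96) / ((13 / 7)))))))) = 176930457600 / 2026969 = 87288.19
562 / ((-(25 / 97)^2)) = -5287858 / 625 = -8460.57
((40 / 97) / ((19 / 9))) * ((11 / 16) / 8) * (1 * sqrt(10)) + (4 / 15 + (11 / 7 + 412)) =495 * sqrt(10) / 29488 + 43453 / 105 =413.89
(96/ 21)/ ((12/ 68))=544/ 21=25.90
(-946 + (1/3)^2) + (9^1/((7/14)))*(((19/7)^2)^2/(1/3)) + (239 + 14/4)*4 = 2955.11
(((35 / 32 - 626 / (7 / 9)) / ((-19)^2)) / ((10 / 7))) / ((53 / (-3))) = 540129 / 6122560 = 0.09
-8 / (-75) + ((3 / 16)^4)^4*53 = 0.11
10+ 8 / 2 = 14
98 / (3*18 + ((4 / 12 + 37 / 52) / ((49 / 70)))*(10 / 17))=454818 / 254689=1.79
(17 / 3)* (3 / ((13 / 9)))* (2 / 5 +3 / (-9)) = 51 / 65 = 0.78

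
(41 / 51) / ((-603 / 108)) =-164 / 1139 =-0.14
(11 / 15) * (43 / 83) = 473 / 1245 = 0.38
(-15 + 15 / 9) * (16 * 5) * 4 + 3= -12791 / 3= -4263.67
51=51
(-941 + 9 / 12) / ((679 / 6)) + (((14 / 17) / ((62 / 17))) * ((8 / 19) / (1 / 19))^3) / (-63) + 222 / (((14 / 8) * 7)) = 21161117 / 2652174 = 7.98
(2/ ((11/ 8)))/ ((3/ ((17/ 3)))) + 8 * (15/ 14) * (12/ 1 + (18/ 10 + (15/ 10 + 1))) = 98726/ 693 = 142.46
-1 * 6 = -6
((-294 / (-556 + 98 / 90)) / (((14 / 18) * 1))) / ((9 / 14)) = 26460 / 24971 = 1.06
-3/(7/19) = -57/7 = -8.14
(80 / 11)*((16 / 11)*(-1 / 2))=-640 / 121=-5.29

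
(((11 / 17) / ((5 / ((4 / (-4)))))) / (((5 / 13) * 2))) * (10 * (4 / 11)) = -52 / 85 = -0.61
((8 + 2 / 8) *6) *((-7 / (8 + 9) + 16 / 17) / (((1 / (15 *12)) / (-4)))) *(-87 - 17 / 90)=1645100.47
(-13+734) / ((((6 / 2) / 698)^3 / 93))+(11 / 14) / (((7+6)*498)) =229637443037233537 / 271908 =844540958843.56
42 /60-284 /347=-411 /3470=-0.12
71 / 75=0.95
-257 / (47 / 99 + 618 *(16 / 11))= -0.29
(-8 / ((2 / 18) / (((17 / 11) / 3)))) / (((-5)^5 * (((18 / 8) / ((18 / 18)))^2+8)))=0.00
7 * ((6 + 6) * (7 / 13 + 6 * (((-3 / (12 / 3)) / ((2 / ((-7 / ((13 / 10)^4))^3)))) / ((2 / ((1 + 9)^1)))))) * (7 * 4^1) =390816.93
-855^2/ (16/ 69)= -50440725/ 16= -3152545.31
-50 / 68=-25 / 34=-0.74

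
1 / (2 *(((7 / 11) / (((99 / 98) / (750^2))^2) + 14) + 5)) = 1331 / 525218750050578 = 0.00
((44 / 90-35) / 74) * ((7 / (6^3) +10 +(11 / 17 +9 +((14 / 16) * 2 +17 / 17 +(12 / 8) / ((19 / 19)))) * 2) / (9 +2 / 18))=-215710147 / 111408480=-1.94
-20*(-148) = 2960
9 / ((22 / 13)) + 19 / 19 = 139 / 22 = 6.32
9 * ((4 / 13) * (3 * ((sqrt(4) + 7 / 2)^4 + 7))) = 398331 / 52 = 7660.21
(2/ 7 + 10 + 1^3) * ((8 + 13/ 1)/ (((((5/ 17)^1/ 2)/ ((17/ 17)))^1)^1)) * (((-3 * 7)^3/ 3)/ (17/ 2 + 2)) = -2369052/ 5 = -473810.40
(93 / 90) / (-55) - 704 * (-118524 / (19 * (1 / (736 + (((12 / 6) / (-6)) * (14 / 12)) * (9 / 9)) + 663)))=607660773593537 / 91738470450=6623.84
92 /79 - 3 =-145 /79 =-1.84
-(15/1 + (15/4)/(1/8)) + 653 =608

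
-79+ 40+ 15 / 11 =-414 / 11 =-37.64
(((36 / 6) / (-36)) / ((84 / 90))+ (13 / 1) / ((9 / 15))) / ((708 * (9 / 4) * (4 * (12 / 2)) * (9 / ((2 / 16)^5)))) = 0.00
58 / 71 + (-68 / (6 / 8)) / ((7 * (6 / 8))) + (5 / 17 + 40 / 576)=-9787619 / 608328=-16.09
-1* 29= -29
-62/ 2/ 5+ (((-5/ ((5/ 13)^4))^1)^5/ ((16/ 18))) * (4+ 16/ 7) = -1881491413715848070222549/ 427246093750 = -4403765046045.78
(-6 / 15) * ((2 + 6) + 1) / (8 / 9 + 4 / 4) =-162 / 85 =-1.91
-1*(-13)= 13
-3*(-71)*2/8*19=4047/4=1011.75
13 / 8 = 1.62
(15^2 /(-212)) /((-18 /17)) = 425 /424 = 1.00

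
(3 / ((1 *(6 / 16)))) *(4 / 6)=16 / 3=5.33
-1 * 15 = -15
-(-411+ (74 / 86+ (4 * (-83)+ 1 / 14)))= 446725 / 602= 742.07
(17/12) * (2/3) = 17/18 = 0.94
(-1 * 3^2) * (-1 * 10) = 90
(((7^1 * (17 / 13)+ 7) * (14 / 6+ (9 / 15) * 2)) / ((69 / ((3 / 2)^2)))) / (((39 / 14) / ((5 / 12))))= 12985 / 46644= 0.28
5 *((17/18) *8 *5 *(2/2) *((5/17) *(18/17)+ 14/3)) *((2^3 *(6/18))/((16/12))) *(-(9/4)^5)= -58994325/544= -108445.45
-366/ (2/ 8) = -1464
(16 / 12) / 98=2 / 147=0.01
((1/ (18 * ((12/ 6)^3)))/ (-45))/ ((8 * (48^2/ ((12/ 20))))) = -1/ 199065600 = -0.00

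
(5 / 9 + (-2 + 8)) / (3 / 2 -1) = 118 / 9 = 13.11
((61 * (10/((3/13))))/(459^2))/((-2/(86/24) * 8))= -170495/60676128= -0.00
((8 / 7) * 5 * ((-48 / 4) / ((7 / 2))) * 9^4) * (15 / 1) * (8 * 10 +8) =-8314099200 / 49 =-169675493.88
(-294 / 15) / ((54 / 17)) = -833 / 135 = -6.17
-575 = -575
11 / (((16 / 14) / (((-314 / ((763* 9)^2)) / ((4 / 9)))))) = -1727 / 11976048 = -0.00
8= 8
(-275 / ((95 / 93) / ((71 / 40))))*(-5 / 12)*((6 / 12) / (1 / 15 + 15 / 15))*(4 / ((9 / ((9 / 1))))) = 1815825 / 4864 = 373.32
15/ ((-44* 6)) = -5/ 88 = -0.06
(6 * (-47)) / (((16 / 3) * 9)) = -47 / 8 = -5.88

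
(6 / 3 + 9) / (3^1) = 11 / 3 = 3.67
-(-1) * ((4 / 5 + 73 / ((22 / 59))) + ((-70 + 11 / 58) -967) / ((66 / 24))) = -575633 / 3190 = -180.45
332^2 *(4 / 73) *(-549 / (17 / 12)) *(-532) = 1545259355136 / 1241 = 1245172727.75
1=1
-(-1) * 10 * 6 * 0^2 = 0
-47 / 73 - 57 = -4208 / 73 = -57.64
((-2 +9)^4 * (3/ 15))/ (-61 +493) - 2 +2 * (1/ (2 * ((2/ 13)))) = 12121/ 2160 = 5.61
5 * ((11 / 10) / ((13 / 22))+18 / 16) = 14.93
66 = 66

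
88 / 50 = 44 / 25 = 1.76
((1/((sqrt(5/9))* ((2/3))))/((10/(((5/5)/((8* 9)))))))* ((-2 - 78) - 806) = -443* sqrt(5)/400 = -2.48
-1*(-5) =5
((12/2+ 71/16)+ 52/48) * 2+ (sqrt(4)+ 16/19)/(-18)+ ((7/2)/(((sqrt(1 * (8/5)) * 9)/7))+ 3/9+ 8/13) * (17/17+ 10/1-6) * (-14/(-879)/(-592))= 22.88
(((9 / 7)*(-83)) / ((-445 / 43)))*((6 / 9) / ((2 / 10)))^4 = 7138000 / 5607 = 1273.05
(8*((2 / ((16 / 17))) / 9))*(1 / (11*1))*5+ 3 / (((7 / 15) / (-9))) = -39500 / 693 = -57.00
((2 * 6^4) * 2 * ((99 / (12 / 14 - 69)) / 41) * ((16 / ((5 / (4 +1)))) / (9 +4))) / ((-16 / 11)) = 4390848 / 28249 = 155.43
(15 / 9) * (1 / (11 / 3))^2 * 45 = 675 / 121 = 5.58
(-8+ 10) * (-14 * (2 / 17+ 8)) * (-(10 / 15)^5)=41216 / 1377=29.93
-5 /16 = -0.31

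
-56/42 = -4/3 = -1.33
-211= -211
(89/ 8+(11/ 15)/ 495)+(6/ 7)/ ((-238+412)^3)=11.13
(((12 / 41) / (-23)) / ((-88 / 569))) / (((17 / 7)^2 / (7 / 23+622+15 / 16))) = 19183772979 / 2206378592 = 8.69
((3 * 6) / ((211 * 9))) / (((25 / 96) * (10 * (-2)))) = -0.00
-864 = -864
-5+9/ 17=-4.47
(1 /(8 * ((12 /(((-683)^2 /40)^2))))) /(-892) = -217611987121 /137011200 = -1588.28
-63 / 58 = -1.09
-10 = -10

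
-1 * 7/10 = -7/10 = -0.70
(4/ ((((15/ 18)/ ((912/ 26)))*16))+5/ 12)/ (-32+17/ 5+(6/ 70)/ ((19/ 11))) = -1134889/ 2961816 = -0.38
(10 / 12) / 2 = 5 / 12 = 0.42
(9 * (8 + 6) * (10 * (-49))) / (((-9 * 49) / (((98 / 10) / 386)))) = 686 / 193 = 3.55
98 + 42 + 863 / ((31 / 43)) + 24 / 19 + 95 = 844230 / 589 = 1433.33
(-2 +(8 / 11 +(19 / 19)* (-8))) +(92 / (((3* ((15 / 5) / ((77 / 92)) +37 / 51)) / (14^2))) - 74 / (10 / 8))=246894858 / 186175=1326.14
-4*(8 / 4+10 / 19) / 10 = -96 / 95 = -1.01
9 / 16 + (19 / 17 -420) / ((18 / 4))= -226495 / 2448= -92.52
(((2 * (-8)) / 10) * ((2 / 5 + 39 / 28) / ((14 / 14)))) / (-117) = 502 / 20475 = 0.02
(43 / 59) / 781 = 0.00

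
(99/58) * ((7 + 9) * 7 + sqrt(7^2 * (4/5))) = 693 * sqrt(5)/145 + 5544/29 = 201.86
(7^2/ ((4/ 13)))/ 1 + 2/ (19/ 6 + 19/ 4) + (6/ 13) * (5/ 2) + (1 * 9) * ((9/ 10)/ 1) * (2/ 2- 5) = 128.26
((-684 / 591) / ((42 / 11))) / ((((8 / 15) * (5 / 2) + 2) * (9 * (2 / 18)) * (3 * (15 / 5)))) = -209 / 20685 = -0.01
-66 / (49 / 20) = -1320 / 49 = -26.94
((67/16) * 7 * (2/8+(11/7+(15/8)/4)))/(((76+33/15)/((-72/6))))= -515565/50048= -10.30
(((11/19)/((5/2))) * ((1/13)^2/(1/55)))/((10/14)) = 1694/16055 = 0.11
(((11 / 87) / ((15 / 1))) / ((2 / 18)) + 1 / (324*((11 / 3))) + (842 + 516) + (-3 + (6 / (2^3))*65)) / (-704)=-60455797 / 30317760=-1.99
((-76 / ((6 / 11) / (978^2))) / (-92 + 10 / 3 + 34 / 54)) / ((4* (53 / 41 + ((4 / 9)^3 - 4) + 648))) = 26887343434578 / 45851799929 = 586.40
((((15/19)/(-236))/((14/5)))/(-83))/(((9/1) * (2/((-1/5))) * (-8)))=5/250099584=0.00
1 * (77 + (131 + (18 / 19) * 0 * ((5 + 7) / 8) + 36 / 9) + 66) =278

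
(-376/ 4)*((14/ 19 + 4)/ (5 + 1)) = -1410/ 19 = -74.21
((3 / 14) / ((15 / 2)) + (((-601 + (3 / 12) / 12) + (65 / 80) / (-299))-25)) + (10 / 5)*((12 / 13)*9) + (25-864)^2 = 88321878523 / 125580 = 703311.66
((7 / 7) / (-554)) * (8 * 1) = -4 / 277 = -0.01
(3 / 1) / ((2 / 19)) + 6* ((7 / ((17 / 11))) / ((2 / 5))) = 3279 / 34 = 96.44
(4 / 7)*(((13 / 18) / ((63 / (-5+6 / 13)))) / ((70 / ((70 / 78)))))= -59 / 154791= -0.00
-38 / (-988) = 1 / 26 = 0.04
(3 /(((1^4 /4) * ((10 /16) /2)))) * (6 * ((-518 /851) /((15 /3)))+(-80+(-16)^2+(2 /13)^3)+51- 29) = 9569675904 /1263275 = 7575.29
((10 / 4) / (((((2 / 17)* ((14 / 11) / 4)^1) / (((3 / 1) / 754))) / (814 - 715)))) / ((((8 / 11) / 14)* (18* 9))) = 113135 / 36192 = 3.13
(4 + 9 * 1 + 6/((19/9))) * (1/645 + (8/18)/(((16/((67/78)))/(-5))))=-497623/266760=-1.87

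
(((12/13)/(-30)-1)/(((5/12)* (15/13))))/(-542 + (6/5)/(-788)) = 105592/26693575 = 0.00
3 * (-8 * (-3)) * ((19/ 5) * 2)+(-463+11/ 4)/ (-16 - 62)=862837/ 1560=553.10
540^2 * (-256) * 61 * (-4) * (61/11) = 1111084646400/11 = 101007695127.27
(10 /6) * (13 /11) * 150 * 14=45500 /11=4136.36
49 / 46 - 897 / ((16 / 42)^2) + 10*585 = -485503 / 1472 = -329.83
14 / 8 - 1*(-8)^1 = 39 / 4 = 9.75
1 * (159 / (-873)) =-53 / 291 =-0.18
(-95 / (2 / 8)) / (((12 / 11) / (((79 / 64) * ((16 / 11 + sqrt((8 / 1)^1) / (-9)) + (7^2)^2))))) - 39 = -66114041 / 64 + 82555 * sqrt(2) / 864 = -1032896.76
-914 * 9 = -8226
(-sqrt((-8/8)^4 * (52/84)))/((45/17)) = -17 * sqrt(273)/945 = -0.30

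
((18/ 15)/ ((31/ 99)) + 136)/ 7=21674/ 1085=19.98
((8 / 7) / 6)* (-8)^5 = -131072 / 21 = -6241.52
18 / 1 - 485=-467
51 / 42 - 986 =-13787 / 14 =-984.79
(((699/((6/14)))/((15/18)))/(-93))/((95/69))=-225078/14725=-15.29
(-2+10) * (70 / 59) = 560 / 59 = 9.49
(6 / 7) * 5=30 / 7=4.29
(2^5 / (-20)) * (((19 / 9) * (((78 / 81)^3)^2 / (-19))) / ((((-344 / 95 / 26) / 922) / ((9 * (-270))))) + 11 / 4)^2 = -12372978464206687796619384423721 / 3806927032430060010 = -3250122305682.52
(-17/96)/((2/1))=-17/192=-0.09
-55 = -55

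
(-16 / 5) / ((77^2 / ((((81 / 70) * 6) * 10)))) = -7776 / 207515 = -0.04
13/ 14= 0.93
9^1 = 9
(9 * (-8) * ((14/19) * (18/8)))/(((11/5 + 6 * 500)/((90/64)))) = -127575/2281672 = -0.06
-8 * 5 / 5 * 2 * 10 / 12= -40 / 3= -13.33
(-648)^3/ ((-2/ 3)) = 408146688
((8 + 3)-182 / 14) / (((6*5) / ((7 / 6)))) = -7 / 90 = -0.08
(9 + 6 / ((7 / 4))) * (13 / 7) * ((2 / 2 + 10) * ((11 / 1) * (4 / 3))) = 182468 / 49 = 3723.84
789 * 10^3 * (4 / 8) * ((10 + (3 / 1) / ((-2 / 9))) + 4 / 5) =-1065150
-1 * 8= -8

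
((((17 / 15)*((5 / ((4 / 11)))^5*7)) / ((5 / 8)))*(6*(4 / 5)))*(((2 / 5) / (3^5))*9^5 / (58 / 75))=1746416912625 / 464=3763829553.07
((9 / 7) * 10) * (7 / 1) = 90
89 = 89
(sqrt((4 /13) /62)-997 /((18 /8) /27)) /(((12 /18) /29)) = -520434 + 87*sqrt(806) /806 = -520430.94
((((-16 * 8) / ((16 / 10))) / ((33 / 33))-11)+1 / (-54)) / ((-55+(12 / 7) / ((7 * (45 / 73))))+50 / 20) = 1204175 / 689319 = 1.75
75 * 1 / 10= 15 / 2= 7.50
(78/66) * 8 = 104/11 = 9.45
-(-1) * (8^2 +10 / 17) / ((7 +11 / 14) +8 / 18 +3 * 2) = 4.54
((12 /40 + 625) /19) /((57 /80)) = 50024 /1083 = 46.19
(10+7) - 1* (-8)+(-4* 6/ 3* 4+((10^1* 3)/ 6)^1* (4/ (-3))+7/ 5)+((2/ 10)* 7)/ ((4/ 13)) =-463/ 60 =-7.72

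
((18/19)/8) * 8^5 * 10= 38804.21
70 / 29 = 2.41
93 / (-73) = -93 / 73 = -1.27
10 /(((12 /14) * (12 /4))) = 35 /9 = 3.89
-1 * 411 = -411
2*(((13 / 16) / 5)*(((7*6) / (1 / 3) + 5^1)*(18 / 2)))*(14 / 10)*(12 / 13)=24759 / 50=495.18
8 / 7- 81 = -559 / 7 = -79.86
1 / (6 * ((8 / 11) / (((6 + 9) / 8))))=55 / 128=0.43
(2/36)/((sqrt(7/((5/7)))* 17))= sqrt(5)/2142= 0.00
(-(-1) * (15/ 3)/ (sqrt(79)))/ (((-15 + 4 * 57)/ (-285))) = -475 * sqrt(79)/ 5609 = -0.75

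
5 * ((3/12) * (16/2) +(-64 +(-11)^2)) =295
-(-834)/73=834/73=11.42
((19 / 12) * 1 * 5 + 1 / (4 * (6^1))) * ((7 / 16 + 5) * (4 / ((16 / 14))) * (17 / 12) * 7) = 4613987 / 3072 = 1501.95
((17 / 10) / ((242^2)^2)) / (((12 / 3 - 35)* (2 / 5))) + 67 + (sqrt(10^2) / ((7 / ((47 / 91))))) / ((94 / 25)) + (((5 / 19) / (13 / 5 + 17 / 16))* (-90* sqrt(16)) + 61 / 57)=42.40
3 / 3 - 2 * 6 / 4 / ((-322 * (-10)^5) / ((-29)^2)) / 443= 14264597477 / 14264600000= 1.00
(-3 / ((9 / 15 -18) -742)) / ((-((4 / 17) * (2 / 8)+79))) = -85 / 1701056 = -0.00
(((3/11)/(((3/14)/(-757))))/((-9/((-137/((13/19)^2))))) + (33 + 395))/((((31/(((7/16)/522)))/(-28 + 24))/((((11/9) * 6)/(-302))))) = -1809445463/22299216732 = -0.08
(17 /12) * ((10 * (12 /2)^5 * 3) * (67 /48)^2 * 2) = 10302255 /8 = 1287781.88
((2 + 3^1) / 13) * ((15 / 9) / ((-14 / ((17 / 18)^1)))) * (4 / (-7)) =425 / 17199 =0.02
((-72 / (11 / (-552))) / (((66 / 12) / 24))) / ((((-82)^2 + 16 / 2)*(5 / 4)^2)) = 847872 / 565675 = 1.50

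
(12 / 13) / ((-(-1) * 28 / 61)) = 183 / 91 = 2.01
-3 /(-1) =3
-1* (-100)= 100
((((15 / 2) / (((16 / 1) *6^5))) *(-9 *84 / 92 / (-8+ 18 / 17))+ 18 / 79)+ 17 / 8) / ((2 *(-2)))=-1549762717 / 2634620928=-0.59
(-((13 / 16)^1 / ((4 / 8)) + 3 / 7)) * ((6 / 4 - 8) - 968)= 224135 / 112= 2001.21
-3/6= -1/2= -0.50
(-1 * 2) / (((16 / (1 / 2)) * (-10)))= 0.01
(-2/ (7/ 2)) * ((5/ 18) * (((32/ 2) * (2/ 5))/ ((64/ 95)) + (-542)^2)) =-326415/ 7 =-46630.71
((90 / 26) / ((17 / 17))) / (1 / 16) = 720 / 13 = 55.38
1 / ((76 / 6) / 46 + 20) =69 / 1399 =0.05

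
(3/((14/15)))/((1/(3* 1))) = 135/14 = 9.64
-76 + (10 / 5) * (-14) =-104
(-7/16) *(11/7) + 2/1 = 21/16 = 1.31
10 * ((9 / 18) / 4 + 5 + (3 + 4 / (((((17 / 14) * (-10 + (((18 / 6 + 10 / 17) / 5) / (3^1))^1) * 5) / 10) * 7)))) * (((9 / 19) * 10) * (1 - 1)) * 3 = 0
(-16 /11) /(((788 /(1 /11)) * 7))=-4 /166859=-0.00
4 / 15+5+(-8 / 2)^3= -881 / 15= -58.73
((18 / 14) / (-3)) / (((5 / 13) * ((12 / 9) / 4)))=-117 / 35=-3.34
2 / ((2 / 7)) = 7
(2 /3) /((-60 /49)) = -49 /90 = -0.54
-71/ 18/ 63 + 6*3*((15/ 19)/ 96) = 14723/ 172368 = 0.09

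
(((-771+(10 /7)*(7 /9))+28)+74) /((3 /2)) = -12022 /27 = -445.26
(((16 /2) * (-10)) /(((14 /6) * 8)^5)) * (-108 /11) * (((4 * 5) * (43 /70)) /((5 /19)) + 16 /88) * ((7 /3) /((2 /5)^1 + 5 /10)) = 5480865 /130153408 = 0.04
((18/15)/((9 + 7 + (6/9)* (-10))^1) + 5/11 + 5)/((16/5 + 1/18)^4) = 28205739000/567493911677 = 0.05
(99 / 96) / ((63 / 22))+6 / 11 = 3347 / 3696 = 0.91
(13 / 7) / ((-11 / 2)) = -26 / 77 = -0.34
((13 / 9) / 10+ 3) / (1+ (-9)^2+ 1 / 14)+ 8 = 415621 / 51705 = 8.04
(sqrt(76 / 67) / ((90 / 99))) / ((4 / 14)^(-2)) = 44 * sqrt(1273) / 16415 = 0.10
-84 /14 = -6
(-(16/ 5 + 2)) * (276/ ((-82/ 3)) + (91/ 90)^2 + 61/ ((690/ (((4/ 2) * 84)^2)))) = -246863516419/ 19095750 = -12927.67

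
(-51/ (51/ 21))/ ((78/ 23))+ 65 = 1529/ 26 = 58.81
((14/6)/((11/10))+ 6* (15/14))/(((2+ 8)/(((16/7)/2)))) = 1580/1617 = 0.98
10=10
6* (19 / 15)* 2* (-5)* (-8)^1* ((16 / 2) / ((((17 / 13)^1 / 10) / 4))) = 2529280 / 17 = 148781.18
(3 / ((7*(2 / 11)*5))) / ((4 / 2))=33 / 140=0.24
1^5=1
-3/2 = -1.50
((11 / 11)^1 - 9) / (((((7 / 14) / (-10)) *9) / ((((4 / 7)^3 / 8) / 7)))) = 1280 / 21609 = 0.06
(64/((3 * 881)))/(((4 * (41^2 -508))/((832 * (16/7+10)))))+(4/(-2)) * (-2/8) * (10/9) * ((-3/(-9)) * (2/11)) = 61892426/716155209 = 0.09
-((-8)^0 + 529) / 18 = -265 / 9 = -29.44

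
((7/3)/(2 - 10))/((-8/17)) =119/192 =0.62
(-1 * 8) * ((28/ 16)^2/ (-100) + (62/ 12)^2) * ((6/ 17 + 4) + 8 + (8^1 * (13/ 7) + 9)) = -1654479331/ 214200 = -7723.99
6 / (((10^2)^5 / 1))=3 / 5000000000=0.00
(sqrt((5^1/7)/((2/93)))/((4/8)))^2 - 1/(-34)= 31627/238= 132.89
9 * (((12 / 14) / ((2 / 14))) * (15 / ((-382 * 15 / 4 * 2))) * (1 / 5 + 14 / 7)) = -594 / 955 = -0.62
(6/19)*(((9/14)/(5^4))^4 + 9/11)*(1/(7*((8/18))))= 1424421386720698617/17151674804687500000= 0.08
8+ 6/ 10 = 43/ 5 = 8.60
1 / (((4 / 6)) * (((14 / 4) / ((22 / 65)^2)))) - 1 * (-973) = 28777927 / 29575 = 973.05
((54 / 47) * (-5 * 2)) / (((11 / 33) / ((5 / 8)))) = -2025 / 94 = -21.54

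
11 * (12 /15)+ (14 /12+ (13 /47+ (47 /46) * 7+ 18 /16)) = 2402471 /129720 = 18.52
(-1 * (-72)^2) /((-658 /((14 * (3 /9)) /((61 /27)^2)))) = 1259712 /174887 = 7.20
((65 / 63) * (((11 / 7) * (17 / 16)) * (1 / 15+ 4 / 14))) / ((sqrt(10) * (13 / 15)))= 0.22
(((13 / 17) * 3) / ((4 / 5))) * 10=975 / 34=28.68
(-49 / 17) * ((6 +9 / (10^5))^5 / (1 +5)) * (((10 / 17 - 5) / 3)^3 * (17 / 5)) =1270175258857722865521489964467 / 31443200000000000000000000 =40395.86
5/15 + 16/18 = 11/9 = 1.22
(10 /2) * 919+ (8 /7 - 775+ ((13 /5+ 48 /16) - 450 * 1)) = 118186 /35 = 3376.74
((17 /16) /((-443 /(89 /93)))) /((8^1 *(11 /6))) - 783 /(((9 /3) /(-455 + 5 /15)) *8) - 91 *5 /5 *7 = 137252214775 /9668032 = 14196.50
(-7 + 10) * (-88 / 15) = -88 / 5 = -17.60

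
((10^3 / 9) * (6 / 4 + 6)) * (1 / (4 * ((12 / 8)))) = 1250 / 9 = 138.89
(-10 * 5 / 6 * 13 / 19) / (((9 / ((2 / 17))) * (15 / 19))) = -130 / 1377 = -0.09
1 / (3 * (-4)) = -1 / 12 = -0.08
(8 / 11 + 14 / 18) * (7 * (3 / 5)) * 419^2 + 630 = 183214073 / 165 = 1110388.32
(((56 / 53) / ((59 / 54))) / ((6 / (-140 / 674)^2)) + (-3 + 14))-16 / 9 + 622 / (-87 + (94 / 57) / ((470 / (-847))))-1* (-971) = 39884661876090061 / 40978125917307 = 973.32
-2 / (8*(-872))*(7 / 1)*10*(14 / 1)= 0.28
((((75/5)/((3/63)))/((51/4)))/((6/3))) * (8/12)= 140/17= 8.24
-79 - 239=-318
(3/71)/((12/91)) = 91/284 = 0.32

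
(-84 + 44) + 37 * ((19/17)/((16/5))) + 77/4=-2129/272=-7.83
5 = 5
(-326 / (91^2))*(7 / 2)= -163 / 1183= -0.14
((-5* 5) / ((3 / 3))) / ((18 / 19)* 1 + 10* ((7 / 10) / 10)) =-4750 / 313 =-15.18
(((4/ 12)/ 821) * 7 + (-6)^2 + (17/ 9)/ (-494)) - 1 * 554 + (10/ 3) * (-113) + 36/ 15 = -16284625163/ 18250830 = -892.27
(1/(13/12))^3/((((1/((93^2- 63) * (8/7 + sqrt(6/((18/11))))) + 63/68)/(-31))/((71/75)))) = -1653855308727830784/66378930381156575 + 4194401398272 * sqrt(33)/9482704340165225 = -24.91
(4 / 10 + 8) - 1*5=17 / 5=3.40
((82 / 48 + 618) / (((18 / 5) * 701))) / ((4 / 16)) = 74365 / 75708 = 0.98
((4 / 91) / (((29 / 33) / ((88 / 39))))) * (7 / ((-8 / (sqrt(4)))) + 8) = 24200 / 34307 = 0.71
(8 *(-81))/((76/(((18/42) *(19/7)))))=-486/49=-9.92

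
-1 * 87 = -87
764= 764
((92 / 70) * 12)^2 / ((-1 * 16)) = -19044 / 1225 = -15.55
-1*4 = -4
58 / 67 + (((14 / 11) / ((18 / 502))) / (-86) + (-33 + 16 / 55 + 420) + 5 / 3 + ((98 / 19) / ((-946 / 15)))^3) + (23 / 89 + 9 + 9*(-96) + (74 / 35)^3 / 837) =-72275422118341293824527414 / 155324021180849269662375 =-465.32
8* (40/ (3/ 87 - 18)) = -17.81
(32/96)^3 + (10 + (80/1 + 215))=8236/27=305.04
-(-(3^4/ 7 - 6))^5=5368.25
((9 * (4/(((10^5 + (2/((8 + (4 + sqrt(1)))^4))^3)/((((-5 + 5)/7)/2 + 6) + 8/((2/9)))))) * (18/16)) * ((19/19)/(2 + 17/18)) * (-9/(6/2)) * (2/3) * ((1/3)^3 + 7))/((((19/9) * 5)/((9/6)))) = -39630042793340181/3429995865254147234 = -0.01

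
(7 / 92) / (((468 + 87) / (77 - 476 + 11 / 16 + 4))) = -14721 / 272320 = -0.05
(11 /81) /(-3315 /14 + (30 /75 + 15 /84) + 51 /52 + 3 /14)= -0.00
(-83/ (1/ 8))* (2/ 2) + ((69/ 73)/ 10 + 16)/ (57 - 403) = -167724869/ 252580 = -664.05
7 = 7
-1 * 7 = -7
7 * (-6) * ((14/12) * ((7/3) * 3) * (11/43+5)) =-77518/43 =-1802.74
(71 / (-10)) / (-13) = 71 / 130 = 0.55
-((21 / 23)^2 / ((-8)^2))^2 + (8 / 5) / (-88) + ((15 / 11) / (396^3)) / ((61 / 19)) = -22825446396176483 / 1243793106875658240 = -0.02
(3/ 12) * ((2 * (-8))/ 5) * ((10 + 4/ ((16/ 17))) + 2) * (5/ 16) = -65/ 16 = -4.06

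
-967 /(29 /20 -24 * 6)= 19340 /2851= 6.78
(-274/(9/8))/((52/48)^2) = -35072/169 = -207.53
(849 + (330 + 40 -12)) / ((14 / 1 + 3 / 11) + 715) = 1.66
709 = 709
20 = 20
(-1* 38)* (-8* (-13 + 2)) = -3344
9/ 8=1.12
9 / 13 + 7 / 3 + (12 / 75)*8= 4198 / 975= 4.31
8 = 8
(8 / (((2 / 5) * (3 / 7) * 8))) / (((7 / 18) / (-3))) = -45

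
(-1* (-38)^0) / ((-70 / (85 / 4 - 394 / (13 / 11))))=-16231 / 3640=-4.46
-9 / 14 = -0.64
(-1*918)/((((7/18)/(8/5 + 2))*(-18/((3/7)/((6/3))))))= 101.17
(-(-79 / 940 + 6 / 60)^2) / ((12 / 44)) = -33 / 35344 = -0.00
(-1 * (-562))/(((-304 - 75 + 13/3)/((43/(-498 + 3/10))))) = 215/1659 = 0.13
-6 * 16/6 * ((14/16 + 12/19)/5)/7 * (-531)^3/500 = 34286175639/166250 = 206232.64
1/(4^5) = 1/1024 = 0.00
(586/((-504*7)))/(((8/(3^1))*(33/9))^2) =-2637/1517824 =-0.00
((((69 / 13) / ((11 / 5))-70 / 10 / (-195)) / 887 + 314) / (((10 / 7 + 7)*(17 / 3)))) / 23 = 0.29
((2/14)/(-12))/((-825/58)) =29/34650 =0.00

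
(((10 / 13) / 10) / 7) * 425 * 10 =4250 / 91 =46.70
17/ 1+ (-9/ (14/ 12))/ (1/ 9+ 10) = 10343/ 637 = 16.24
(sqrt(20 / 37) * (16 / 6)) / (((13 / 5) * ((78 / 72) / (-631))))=-201920 * sqrt(185) / 6253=-439.21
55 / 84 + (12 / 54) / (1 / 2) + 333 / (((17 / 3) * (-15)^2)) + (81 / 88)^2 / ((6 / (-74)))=-1884536833 / 207345600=-9.09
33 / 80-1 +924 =73873 / 80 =923.41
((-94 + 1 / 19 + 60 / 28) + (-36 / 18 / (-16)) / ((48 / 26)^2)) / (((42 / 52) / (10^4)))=-456959774375 / 402192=-1136173.21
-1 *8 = -8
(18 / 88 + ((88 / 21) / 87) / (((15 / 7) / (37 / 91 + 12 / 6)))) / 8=1351451 / 41801760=0.03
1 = 1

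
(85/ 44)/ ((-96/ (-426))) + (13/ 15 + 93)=1081757/ 10560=102.44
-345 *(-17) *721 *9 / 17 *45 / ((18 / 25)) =279838125 / 2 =139919062.50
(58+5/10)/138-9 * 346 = -286449/92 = -3113.58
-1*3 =-3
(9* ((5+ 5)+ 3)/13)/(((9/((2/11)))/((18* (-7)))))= -252/11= -22.91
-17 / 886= -0.02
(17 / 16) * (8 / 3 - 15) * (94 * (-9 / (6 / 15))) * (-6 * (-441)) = 586677735 / 8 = 73334716.88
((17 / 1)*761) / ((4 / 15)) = 194055 / 4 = 48513.75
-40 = -40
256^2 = 65536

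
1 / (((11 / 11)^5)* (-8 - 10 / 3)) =-3 / 34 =-0.09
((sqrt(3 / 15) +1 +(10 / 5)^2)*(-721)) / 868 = -4.52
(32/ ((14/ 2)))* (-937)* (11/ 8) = -5889.71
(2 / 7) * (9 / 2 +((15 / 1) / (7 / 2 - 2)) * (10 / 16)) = 43 / 14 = 3.07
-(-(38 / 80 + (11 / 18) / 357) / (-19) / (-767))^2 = -3753645289 / 3507836668250241600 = -0.00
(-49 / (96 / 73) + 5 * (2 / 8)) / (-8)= 3457 / 768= 4.50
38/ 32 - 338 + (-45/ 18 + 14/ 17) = -92069/ 272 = -338.49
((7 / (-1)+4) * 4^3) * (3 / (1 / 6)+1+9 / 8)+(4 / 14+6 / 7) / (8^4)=-13848575 / 3584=-3864.00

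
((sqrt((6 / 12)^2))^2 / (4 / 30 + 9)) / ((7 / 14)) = 15 / 274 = 0.05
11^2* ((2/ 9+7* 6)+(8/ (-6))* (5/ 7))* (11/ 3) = 3460600/ 189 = 18310.05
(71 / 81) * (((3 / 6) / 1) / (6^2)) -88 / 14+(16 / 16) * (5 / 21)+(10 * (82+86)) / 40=1468217 / 40824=35.96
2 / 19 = 0.11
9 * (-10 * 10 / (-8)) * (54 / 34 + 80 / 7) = 348525 / 238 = 1464.39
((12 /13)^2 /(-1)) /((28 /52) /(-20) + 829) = -2880 /2801929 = -0.00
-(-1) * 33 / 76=33 / 76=0.43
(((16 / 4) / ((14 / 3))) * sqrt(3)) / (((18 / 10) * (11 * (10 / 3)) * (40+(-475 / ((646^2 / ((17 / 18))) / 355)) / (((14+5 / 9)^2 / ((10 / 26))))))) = 576472312 * sqrt(3) / 1775503969085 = 0.00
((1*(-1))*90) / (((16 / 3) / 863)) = -116505 / 8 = -14563.12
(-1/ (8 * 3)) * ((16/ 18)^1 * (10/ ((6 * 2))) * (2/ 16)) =-5/ 1296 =-0.00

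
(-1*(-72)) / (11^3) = 72 / 1331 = 0.05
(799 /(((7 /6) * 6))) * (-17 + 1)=-1826.29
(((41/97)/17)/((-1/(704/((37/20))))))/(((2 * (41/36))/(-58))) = 14699520/61013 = 240.92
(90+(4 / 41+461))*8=180760 / 41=4408.78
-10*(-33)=330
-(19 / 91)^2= -0.04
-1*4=-4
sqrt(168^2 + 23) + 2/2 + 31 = 32 + sqrt(28247) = 200.07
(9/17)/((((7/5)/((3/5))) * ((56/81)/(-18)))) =-19683/3332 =-5.91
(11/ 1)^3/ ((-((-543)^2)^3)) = -1331/ 25632972850442049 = -0.00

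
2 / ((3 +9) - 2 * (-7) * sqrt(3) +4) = -8 / 83 +7 * sqrt(3) / 83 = 0.05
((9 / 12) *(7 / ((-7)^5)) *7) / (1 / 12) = -9 / 343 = -0.03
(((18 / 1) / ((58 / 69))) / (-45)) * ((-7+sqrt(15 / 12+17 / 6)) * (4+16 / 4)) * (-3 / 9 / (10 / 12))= -7728 / 725+1288 * sqrt(3) / 725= -7.58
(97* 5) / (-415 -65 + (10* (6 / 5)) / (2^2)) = -485 / 477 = -1.02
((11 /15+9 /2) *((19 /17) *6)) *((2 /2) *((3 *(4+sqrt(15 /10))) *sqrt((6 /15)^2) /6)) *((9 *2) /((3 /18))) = 161082 *sqrt(6) /425+1288656 /425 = 3960.53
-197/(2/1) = -197/2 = -98.50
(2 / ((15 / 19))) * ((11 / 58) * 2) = 418 / 435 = 0.96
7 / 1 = 7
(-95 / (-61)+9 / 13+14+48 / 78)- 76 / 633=8405474 / 501969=16.75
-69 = -69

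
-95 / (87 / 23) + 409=33398 / 87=383.89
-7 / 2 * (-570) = 1995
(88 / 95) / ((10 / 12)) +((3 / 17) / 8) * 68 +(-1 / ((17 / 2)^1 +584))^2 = 139355441 / 53360550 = 2.61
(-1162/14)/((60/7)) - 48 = -3461/60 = -57.68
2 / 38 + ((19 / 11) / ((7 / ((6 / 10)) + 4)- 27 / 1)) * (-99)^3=95530381 / 646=147879.85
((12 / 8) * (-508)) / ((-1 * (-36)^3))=-127 / 7776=-0.02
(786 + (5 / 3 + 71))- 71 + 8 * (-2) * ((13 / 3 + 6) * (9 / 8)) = 1805 / 3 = 601.67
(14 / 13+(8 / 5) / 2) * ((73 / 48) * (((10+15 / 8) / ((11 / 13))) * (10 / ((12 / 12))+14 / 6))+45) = 47652895 / 82368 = 578.54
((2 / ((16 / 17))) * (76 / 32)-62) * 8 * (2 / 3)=-1215 / 4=-303.75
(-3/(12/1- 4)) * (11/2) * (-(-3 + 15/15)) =-33/8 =-4.12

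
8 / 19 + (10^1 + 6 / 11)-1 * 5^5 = -3114.03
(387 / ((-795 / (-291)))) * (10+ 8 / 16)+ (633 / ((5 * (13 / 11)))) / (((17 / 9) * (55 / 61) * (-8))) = 3465951579 / 2342600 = 1479.53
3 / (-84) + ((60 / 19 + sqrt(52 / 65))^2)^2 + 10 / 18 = 1866624 * sqrt(5) / 34295 + 121900159547 / 821022300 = 270.18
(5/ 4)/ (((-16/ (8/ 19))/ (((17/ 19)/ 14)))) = -85/ 40432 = -0.00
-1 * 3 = -3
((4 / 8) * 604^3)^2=12138405466522624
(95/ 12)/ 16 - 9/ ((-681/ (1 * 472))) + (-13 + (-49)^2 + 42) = 106202557/ 43584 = 2436.73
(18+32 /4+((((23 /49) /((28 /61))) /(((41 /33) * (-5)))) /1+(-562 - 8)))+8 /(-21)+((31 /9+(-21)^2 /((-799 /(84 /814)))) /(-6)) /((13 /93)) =-548.58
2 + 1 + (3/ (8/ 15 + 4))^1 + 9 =861/ 68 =12.66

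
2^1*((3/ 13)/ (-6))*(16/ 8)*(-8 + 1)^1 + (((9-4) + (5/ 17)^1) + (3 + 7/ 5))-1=10797/ 1105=9.77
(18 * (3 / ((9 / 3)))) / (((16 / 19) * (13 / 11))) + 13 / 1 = 3233 / 104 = 31.09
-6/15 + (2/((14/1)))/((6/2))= -37/105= -0.35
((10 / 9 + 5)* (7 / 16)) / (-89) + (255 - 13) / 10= 1548811 / 64080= 24.17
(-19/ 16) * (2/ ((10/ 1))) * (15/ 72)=-19/ 384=-0.05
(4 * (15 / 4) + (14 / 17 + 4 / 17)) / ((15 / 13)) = 1183 / 85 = 13.92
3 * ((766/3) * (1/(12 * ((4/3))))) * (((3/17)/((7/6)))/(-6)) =-1149/952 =-1.21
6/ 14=3/ 7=0.43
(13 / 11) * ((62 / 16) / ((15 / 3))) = 403 / 440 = 0.92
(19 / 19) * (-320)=-320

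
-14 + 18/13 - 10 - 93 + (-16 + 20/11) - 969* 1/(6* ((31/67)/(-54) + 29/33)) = -1561938024/4952519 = -315.38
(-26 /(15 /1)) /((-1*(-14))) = -13 /105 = -0.12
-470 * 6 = -2820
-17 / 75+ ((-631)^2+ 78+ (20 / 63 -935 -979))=624212018 / 1575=396325.09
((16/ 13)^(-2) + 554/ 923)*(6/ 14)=893433/ 1654016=0.54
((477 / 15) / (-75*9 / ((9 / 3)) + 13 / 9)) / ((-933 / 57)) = 0.01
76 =76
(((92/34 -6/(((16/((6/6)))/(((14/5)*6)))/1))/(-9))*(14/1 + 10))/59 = 2444/15045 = 0.16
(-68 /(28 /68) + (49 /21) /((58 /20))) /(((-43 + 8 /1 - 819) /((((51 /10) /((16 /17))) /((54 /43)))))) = 621859507 /748923840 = 0.83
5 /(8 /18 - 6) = -9 /10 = -0.90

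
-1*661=-661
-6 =-6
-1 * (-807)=807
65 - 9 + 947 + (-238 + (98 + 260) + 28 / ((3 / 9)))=1207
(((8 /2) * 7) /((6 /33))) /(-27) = -154 /27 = -5.70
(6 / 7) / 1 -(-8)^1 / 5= 86 / 35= 2.46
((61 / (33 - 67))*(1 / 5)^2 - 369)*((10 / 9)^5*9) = -627422000 / 111537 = -5625.24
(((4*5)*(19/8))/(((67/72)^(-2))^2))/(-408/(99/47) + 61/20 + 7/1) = -105289607225/542883244032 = -0.19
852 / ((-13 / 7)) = -5964 / 13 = -458.77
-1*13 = -13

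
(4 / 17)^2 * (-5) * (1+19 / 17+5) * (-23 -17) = 387200 / 4913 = 78.81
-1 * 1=-1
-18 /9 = -2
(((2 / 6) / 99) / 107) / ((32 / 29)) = 29 / 1016928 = 0.00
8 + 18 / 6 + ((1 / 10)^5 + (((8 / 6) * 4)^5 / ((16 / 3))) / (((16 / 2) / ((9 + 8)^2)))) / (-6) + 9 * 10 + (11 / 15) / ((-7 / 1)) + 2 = -1622236640567 / 340200000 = -4768.48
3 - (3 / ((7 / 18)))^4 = -8495853 / 2401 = -3538.46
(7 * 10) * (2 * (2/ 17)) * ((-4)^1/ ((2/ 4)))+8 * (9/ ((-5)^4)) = -131.65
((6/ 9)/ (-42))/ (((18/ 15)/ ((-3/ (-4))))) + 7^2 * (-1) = -24701/ 504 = -49.01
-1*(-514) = 514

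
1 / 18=0.06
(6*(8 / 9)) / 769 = 16 / 2307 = 0.01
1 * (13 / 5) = 13 / 5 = 2.60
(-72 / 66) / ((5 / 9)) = -108 / 55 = -1.96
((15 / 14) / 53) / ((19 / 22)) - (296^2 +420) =-620565599 / 7049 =-88035.98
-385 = -385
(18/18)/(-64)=-1/64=-0.02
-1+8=7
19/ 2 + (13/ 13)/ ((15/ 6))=99/ 10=9.90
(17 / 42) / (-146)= -17 / 6132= -0.00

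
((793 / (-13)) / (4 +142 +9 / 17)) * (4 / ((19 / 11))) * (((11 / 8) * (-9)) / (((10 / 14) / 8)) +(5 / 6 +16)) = 83339542 / 709935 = 117.39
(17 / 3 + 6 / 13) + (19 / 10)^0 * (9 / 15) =1312 / 195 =6.73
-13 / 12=-1.08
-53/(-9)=53/9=5.89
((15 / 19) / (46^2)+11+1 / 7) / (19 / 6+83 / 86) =404546193 / 150001124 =2.70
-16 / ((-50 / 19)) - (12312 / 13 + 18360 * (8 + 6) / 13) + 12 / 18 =-20194822 / 975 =-20712.64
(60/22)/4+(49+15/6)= 574/11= 52.18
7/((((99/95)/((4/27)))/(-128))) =-127.38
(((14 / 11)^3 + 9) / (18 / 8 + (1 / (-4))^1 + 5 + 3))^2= 216766729 / 177156100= 1.22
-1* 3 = -3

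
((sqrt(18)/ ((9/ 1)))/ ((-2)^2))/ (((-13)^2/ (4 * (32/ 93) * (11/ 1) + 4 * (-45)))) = -0.11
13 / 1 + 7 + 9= 29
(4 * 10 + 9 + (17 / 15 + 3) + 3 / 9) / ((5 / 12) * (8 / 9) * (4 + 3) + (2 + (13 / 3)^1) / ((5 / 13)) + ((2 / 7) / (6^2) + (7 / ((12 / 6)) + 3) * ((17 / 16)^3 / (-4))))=1655635968 / 530074003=3.12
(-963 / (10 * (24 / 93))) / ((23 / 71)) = -1151.94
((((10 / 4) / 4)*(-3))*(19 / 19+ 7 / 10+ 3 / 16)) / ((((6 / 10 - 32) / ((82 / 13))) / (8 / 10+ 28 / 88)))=2284479 / 2873728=0.79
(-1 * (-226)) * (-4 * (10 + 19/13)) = -134696/13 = -10361.23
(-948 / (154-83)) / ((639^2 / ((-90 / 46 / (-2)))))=-790 / 24695859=-0.00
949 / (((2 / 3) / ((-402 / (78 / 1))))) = -14673 / 2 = -7336.50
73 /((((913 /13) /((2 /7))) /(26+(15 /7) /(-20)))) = 688025 /89474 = 7.69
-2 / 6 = -1 / 3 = -0.33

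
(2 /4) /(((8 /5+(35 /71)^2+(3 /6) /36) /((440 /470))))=39924720 /158381587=0.25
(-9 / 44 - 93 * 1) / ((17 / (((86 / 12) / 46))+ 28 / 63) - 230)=1587087 / 2050840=0.77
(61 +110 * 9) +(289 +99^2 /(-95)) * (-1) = 82191 /95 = 865.17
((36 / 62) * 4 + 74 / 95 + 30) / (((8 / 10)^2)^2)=3046375 / 37696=80.81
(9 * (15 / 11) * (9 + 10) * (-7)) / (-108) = 665 / 44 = 15.11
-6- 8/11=-74/11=-6.73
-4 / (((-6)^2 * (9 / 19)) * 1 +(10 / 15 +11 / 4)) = -912 / 4667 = -0.20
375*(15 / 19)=5625 / 19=296.05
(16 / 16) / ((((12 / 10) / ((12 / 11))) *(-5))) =-2 / 11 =-0.18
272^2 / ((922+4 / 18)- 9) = 665856 / 8219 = 81.01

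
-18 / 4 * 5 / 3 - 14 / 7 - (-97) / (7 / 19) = 3553 / 14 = 253.79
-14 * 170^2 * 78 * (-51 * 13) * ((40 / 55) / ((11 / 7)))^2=4481664304.24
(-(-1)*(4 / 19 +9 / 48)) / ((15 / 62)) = 3751 / 2280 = 1.65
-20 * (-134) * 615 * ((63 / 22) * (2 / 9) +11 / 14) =180477900 / 77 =2343868.83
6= 6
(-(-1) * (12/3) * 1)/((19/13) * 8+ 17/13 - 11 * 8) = -4/75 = -0.05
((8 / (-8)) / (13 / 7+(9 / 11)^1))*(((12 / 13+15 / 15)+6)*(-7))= 539 / 26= 20.73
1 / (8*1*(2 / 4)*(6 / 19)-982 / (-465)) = 8835 / 29818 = 0.30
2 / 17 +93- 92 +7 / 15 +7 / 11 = 6229 / 2805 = 2.22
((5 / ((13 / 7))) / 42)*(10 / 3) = 25 / 117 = 0.21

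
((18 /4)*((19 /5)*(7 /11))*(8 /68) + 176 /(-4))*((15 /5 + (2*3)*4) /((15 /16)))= -5751792 /4675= -1230.33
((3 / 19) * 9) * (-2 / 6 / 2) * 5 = -45 / 38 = -1.18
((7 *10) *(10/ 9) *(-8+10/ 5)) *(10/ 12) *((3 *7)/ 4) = -2041.67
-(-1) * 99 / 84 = 1.18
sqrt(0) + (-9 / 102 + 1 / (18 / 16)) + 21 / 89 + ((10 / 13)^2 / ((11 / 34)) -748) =-37724671459 / 50628006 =-745.13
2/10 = 1/5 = 0.20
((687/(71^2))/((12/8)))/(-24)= -229/60492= -0.00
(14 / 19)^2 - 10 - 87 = -34821 / 361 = -96.46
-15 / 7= -2.14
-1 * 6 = -6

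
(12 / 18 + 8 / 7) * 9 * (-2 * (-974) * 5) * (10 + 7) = 18876120 / 7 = 2696588.57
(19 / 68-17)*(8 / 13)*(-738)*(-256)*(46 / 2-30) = 3007355904 / 221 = 13607945.27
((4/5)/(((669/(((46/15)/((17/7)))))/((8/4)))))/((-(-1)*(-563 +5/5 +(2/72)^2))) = -370944/69029466025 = -0.00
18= 18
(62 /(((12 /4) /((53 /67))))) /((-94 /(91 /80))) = -149513 /755760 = -0.20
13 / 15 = 0.87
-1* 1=-1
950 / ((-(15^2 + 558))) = -950 / 783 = -1.21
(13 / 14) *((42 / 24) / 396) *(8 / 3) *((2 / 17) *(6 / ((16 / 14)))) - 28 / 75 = -123389 / 336600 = -0.37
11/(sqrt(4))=5.50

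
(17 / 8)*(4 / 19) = 0.45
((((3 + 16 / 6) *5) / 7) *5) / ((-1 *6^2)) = -0.56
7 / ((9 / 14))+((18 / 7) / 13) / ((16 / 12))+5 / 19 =351691 / 31122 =11.30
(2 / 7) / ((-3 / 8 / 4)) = -64 / 21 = -3.05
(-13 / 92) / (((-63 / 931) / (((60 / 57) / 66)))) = 455 / 13662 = 0.03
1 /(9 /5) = 5 /9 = 0.56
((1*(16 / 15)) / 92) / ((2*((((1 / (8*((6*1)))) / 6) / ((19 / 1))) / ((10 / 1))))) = 7296 / 23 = 317.22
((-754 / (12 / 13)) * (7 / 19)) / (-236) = 34307 / 26904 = 1.28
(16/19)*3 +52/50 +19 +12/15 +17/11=130164/5225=24.91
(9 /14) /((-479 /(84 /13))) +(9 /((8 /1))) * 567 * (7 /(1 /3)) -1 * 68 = 663916081 /49816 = 13327.37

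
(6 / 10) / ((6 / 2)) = 1 / 5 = 0.20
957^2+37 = 915886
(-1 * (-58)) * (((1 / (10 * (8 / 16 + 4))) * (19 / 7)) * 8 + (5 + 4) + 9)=337676 / 315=1071.99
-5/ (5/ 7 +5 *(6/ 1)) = -7/ 43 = -0.16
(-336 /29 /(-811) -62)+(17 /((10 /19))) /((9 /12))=-6674356 /352785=-18.92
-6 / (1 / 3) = -18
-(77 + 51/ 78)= -2019/ 26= -77.65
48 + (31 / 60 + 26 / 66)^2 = 21270001 / 435600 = 48.83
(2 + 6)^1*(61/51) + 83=4721/51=92.57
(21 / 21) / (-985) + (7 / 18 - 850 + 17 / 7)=-105143951 / 124110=-847.18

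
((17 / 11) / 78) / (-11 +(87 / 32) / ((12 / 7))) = -1088 / 516945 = -0.00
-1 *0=0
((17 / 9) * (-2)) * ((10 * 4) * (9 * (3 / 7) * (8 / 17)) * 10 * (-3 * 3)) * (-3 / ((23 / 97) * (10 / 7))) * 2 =-10056960 / 23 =-437259.13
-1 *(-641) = 641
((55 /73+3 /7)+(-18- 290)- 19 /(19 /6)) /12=-79925 /3066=-26.07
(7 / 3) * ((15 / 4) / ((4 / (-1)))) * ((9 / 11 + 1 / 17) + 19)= -43.48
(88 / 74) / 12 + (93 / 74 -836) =-185291 / 222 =-834.64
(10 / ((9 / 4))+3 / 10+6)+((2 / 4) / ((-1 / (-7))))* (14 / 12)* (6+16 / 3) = 2566 / 45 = 57.02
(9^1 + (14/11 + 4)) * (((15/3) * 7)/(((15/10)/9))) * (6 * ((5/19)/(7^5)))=141300/501809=0.28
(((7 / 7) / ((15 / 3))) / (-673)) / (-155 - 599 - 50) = 1 / 2705460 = 0.00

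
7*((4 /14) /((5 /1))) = 2 /5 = 0.40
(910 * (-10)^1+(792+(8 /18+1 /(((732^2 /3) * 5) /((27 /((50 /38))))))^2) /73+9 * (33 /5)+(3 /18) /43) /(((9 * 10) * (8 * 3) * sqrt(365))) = -127154316815228631881597 * sqrt(365) /11102027060352398400000000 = -0.22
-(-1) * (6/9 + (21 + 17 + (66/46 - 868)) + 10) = -56435/69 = -817.90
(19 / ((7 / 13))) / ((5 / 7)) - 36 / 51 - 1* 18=2609 / 85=30.69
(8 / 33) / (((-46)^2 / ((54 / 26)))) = 18 / 75647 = 0.00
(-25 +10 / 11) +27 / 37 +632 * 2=504940 / 407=1240.64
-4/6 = -2/3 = -0.67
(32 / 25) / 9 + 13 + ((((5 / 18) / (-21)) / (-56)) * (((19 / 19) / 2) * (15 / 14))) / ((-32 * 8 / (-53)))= 16617521509 / 1264435200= 13.14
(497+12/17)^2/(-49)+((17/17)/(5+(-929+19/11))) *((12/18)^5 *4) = -176482547506123/34910192835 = -5055.33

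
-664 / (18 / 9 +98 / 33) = -5478 / 41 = -133.61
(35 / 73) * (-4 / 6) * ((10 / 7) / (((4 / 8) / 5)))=-1000 / 219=-4.57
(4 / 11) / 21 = 4 / 231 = 0.02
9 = 9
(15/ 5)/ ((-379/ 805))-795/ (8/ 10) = -1000.12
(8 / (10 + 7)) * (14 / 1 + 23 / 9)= 1192 / 153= 7.79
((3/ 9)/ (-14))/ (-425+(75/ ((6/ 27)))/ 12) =4/ 66675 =0.00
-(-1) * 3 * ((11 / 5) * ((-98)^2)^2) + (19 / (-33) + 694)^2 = 3317332615037 / 5445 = 609243822.78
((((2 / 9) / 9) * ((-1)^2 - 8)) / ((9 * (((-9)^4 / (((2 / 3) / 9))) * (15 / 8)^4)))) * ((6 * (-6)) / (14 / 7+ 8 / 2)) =229376 / 2179240250625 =0.00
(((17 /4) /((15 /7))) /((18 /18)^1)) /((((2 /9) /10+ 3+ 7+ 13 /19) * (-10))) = -6783 /366160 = -0.02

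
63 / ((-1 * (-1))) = 63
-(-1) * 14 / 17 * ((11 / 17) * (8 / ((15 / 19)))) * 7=163856 / 4335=37.80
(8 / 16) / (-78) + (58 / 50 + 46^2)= 8256899 / 3900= 2117.15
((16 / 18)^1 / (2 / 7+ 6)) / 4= 7 / 198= 0.04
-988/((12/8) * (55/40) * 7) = -15808/231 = -68.43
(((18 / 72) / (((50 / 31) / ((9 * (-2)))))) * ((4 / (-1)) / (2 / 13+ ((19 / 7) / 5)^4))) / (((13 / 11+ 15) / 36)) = 14368904550 / 139297549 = 103.15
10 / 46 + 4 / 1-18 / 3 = -41 / 23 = -1.78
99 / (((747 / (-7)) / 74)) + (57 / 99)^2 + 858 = 71376887 / 90387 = 789.68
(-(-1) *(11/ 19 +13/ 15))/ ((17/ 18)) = 2472/ 1615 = 1.53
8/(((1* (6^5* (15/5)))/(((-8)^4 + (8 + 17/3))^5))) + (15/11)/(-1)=3133516227133659690319/7794468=402017973148861.43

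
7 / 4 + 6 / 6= 11 / 4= 2.75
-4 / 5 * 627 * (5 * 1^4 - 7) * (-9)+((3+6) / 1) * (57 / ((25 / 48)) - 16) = -204696 / 25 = -8187.84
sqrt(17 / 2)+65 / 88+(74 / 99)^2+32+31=sqrt(34) / 2+5041427 / 78408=67.21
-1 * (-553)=553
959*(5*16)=76720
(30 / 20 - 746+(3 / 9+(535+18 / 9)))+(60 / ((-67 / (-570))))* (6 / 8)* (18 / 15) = 101399 / 402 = 252.24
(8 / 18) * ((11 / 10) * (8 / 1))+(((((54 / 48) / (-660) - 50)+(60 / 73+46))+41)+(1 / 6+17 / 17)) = 9920761 / 231264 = 42.90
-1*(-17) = 17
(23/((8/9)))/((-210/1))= -69/560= -0.12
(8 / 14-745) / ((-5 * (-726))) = -1737 / 8470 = -0.21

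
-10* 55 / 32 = -275 / 16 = -17.19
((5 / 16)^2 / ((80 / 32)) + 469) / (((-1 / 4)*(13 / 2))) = -60037 / 208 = -288.64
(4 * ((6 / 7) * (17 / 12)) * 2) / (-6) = -34 / 21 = -1.62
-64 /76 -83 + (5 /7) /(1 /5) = -10676 /133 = -80.27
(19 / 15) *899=17081 / 15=1138.73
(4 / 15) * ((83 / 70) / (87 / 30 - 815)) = -332 / 852705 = -0.00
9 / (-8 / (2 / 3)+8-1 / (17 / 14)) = -153 / 82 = -1.87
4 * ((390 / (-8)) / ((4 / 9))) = -1755 / 4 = -438.75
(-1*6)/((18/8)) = -8/3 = -2.67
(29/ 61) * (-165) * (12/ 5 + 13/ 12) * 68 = -1133407/ 61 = -18580.44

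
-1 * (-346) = 346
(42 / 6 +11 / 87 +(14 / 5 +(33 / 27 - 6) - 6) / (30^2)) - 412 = -475534411 / 1174500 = -404.88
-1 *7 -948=-955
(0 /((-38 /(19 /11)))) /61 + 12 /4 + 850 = 853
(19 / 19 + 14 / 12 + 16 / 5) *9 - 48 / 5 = 387 / 10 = 38.70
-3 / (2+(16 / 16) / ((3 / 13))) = -9 / 19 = -0.47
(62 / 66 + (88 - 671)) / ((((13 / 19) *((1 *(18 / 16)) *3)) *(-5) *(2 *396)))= 364952 / 5733585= 0.06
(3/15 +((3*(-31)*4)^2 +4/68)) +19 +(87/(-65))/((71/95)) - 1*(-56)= 10862680646/78455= 138457.47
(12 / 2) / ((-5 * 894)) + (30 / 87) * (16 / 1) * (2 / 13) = 238023 / 280865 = 0.85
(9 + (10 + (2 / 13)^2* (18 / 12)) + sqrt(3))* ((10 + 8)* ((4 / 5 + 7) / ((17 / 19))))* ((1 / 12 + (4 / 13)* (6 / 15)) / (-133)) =-665919 / 143650 - 207* sqrt(3) / 850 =-5.06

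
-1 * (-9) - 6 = 3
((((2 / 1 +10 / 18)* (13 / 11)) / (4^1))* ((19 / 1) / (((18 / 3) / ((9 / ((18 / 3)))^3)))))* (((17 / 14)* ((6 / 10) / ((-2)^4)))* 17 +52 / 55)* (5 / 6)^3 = 3008799625 / 374685696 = 8.03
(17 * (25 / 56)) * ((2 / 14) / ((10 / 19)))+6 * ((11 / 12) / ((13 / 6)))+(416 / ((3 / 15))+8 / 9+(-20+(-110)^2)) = 1299371819 / 91728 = 14165.49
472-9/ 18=943/ 2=471.50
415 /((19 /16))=6640 /19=349.47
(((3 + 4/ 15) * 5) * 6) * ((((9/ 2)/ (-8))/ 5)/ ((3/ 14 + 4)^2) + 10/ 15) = 6757933/ 104430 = 64.71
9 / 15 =3 / 5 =0.60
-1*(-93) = 93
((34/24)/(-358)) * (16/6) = -17/1611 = -0.01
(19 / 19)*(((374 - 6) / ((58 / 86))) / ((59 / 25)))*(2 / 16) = 49450 / 1711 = 28.90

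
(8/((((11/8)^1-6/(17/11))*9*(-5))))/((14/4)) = 2176/107415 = 0.02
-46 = -46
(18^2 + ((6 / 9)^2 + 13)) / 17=3037 / 153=19.85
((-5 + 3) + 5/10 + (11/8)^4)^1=2.07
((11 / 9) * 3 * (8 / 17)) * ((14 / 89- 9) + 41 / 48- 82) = -4228741 / 27234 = -155.27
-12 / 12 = -1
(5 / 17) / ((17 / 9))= 45 / 289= 0.16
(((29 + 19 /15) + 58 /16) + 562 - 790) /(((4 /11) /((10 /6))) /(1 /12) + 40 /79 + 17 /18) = -60724851 /1272932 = -47.70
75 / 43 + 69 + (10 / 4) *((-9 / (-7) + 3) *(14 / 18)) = 79.08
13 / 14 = 0.93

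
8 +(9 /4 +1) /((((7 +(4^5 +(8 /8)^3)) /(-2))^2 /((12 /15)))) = 10650253 /1331280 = 8.00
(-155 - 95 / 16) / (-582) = 2575 / 9312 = 0.28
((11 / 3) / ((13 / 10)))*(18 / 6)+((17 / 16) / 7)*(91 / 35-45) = 3687 / 1820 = 2.03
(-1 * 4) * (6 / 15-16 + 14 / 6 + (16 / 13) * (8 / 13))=126844 / 2535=50.04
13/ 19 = 0.68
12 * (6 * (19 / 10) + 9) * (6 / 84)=612 / 35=17.49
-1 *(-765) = 765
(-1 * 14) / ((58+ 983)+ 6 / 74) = -259 / 19260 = -0.01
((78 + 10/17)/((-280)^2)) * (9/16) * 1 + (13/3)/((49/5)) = 505787/1142400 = 0.44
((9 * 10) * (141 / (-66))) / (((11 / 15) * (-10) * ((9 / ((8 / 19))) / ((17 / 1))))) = 47940 / 2299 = 20.85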